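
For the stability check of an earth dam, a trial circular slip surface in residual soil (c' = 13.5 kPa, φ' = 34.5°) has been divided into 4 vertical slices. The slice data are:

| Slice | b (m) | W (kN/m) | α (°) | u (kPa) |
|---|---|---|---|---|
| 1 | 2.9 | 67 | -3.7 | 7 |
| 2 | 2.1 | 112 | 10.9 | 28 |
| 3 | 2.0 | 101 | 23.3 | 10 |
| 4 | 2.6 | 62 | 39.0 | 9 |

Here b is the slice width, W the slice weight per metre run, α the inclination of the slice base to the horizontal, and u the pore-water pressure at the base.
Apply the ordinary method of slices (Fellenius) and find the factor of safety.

Ordinary method of slices: FS = Σ[c'·Δl_i + (W_i cosα_i − u_i·Δl_i)·tanφ'] / Σ W_i sinα_i, with Δl_i = b_i / cosα_i.
Slice 1: Δl = 2.9/cos(-3.7°) = 2.906 m; N'_1 = 67·cos(-3.7°) − 7·2.906 = 46.5; c'Δl = 39.23; W sinα = -4.3
Slice 2: Δl = 2.1/cos10.9° = 2.139 m; N'_2 = 112·cos10.9° − 28·2.139 = 50.1; c'Δl = 28.87; W sinα = 21.2
Slice 3: Δl = 2.0/cos23.3° = 2.178 m; N'_3 = 101·cos23.3° − 10·2.178 = 71.0; c'Δl = 29.40; W sinα = 40.0
Slice 4: Δl = 2.6/cos39.0° = 3.346 m; N'_4 = 62·cos39.0° − 9·3.346 = 18.1; c'Δl = 45.17; W sinα = 39.0
Σc'Δl = 142.7 kN/m; ΣN' = 185.7 kN/m; ΣW sinα = 95.8 kN/m
Resisting = 142.7 + 185.7·tan34.5° = 142.7 + 127.6 = 270.3 kN/m
FS = 270.3 / 95.8 = 2.821

FS = 2.82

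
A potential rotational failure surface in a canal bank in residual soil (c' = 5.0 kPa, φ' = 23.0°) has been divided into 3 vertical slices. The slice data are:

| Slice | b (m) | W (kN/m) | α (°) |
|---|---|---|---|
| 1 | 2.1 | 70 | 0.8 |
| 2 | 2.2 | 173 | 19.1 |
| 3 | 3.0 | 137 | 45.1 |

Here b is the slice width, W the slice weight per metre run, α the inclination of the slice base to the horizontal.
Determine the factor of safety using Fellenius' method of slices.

FS = 1.19

Ordinary method of slices: FS = Σ[c'·Δl_i + (W_i cosα_i)·tanφ'] / Σ W_i sinα_i, with Δl_i = b_i / cosα_i.
Slice 1: Δl = 2.1/cos0.8° = 2.100 m; N'_1 = 70·cos0.8° = 70.0; c'Δl = 10.50; W sinα = 1.0
Slice 2: Δl = 2.2/cos19.1° = 2.328 m; N'_2 = 173·cos19.1° = 163.5; c'Δl = 11.64; W sinα = 56.6
Slice 3: Δl = 3.0/cos45.1° = 4.250 m; N'_3 = 137·cos45.1° = 96.7; c'Δl = 21.25; W sinα = 97.0
Σc'Δl = 43.4 kN/m; ΣN' = 330.2 kN/m; ΣW sinα = 154.6 kN/m
Resisting = 43.4 + 330.2·tan23.0° = 43.4 + 140.2 = 183.5 kN/m
FS = 183.5 / 154.6 = 1.187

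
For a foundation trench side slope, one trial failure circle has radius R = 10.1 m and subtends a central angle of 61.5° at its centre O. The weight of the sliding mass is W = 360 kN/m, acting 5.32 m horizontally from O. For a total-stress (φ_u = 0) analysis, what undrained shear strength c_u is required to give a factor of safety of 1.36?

FS = c_u·L_a·R / (W·d), so c_u = FS·W·d / (L_a·R).
Arc length L_a = R·θ = 10.1·(61.5°·π/180) = 10.1·1.0734 = 10.84 m
c_u = 1.36·360·5.32 / (10.84·10.1) = 2604.7 / 109.50 = 23.79 kPa

c_u = 23.8 kPa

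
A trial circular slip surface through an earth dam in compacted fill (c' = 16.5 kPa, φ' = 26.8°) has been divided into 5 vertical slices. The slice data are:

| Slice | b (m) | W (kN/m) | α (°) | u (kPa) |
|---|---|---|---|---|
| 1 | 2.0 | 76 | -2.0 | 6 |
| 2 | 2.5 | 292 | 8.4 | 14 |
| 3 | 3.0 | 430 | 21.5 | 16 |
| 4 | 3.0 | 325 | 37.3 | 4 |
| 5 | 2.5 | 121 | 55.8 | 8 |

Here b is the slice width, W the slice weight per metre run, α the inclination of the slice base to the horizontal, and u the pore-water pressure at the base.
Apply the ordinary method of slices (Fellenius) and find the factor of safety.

FS = 1.49

Ordinary method of slices: FS = Σ[c'·Δl_i + (W_i cosα_i − u_i·Δl_i)·tanφ'] / Σ W_i sinα_i, with Δl_i = b_i / cosα_i.
Slice 1: Δl = 2.0/cos(-2.0°) = 2.001 m; N'_1 = 76·cos(-2.0°) − 6·2.001 = 63.9; c'Δl = 33.02; W sinα = -2.7
Slice 2: Δl = 2.5/cos8.4° = 2.527 m; N'_2 = 292·cos8.4° − 14·2.527 = 253.5; c'Δl = 41.70; W sinα = 42.7
Slice 3: Δl = 3.0/cos21.5° = 3.224 m; N'_3 = 430·cos21.5° − 16·3.224 = 348.5; c'Δl = 53.20; W sinα = 157.6
Slice 4: Δl = 3.0/cos37.3° = 3.771 m; N'_4 = 325·cos37.3° − 4·3.771 = 243.4; c'Δl = 62.23; W sinα = 196.9
Slice 5: Δl = 2.5/cos55.8° = 4.448 m; N'_5 = 121·cos55.8° − 8·4.448 = 32.4; c'Δl = 73.39; W sinα = 100.1
Σc'Δl = 263.5 kN/m; ΣN' = 941.8 kN/m; ΣW sinα = 494.6 kN/m
Resisting = 263.5 + 941.8·tan26.8° = 263.5 + 475.7 = 739.3 kN/m
FS = 739.3 / 494.6 = 1.495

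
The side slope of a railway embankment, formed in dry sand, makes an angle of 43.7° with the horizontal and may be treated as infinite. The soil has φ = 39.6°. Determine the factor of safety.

FS = 0.87

For a dry cohesionless infinite slope the factor of safety is FS = tanφ / tanβ.
FS = tan39.6° / tan43.7° = 0.8273 / 0.9556 = 0.866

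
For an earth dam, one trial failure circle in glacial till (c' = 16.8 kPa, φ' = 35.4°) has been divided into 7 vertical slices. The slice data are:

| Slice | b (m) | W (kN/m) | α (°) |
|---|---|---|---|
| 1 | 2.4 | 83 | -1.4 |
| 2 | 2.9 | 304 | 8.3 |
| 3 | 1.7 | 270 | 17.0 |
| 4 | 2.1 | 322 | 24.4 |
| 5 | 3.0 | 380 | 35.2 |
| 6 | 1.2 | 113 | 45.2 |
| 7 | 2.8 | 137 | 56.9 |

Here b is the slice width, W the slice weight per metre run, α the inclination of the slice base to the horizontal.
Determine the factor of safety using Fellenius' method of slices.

Ordinary method of slices: FS = Σ[c'·Δl_i + (W_i cosα_i)·tanφ'] / Σ W_i sinα_i, with Δl_i = b_i / cosα_i.
Slice 1: Δl = 2.4/cos(-1.4°) = 2.401 m; N'_1 = 83·cos(-1.4°) = 83.0; c'Δl = 40.33; W sinα = -2.0
Slice 2: Δl = 2.9/cos8.3° = 2.931 m; N'_2 = 304·cos8.3° = 300.8; c'Δl = 49.24; W sinα = 43.9
Slice 3: Δl = 1.7/cos17.0° = 1.778 m; N'_3 = 270·cos17.0° = 258.2; c'Δl = 29.86; W sinα = 78.9
Slice 4: Δl = 2.1/cos24.4° = 2.306 m; N'_4 = 322·cos24.4° = 293.2; c'Δl = 38.74; W sinα = 133.0
Slice 5: Δl = 3.0/cos35.2° = 3.671 m; N'_5 = 380·cos35.2° = 310.5; c'Δl = 61.68; W sinα = 219.0
Slice 6: Δl = 1.2/cos45.2° = 1.703 m; N'_6 = 113·cos45.2° = 79.6; c'Δl = 28.61; W sinα = 80.2
Slice 7: Δl = 2.8/cos56.9° = 5.127 m; N'_7 = 137·cos56.9° = 74.8; c'Δl = 86.14; W sinα = 114.8
Σc'Δl = 334.6 kN/m; ΣN' = 1400.2 kN/m; ΣW sinα = 667.8 kN/m
Resisting = 334.6 + 1400.2·tan35.4° = 334.6 + 995.1 = 1329.7 kN/m
FS = 1329.7 / 667.8 = 1.991

FS = 1.99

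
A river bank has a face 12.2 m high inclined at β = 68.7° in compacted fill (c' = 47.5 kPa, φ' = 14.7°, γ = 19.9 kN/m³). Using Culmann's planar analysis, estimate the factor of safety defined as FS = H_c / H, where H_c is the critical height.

FS = 1.71

H_c = (4c'/γ) · sinβ cosφ' / [1 − cos(β − φ')]
    = (4·47.5/19.9) · sin68.7°·cos14.7° / [1 − cos54.0°]
    = 9.548 · 0.9012 / 0.4122 = 20.87 m
FS = H_c / H = 20.87 / 12.2 = 1.711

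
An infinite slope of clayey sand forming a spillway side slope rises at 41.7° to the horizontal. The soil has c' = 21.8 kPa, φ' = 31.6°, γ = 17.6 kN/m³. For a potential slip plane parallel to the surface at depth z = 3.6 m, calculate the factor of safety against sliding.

FS = 1.38

For an infinite slope with a slip plane parallel to the surface (no pore pressure): FS = [c' + γz cos²β tanφ'] / [γz sinβ cosβ].
γz = 17.6·3.6 = 63.36 kN/m²
Numerator = 21.8 + 63.36·cos²41.7°·tan31.6° = 21.8 + 63.36·0.5575·0.6152 = 43.530 kPa
Denominator = 63.36·sin41.7°·cos41.7° = 63.36·0.6652·0.7466 = 31.470 kPa
FS = 43.530 / 31.470 = 1.383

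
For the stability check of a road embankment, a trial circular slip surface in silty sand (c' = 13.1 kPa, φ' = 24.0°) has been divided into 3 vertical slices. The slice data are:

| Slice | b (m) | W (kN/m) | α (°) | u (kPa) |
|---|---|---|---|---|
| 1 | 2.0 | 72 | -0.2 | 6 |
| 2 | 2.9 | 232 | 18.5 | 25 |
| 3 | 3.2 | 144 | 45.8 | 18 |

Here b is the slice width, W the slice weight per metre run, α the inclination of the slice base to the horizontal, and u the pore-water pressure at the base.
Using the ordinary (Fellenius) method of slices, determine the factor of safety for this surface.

Ordinary method of slices: FS = Σ[c'·Δl_i + (W_i cosα_i − u_i·Δl_i)·tanφ'] / Σ W_i sinα_i, with Δl_i = b_i / cosα_i.
Slice 1: Δl = 2.0/cos(-0.2°) = 2.000 m; N'_1 = 72·cos(-0.2°) − 6·2.000 = 60.0; c'Δl = 26.20; W sinα = -0.3
Slice 2: Δl = 2.9/cos18.5° = 3.058 m; N'_2 = 232·cos18.5° − 25·3.058 = 143.6; c'Δl = 40.06; W sinα = 73.6
Slice 3: Δl = 3.2/cos45.8° = 4.590 m; N'_3 = 144·cos45.8° − 18·4.590 = 17.8; c'Δl = 60.13; W sinα = 103.2
Σc'Δl = 126.4 kN/m; ΣN' = 221.3 kN/m; ΣW sinα = 176.6 kN/m
Resisting = 126.4 + 221.3·tan24.0° = 126.4 + 98.5 = 224.9 kN/m
FS = 224.9 / 176.6 = 1.274

FS = 1.27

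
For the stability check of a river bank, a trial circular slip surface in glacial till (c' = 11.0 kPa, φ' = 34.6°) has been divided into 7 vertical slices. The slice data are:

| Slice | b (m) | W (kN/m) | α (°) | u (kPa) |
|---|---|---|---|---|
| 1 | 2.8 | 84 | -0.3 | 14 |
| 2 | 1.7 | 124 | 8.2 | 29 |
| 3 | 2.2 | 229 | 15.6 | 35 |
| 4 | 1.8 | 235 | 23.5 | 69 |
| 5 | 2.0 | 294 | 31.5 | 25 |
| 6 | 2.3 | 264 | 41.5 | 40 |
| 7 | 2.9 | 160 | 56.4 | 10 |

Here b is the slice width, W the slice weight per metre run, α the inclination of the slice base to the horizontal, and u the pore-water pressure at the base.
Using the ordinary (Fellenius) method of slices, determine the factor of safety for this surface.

FS = 1.03

Ordinary method of slices: FS = Σ[c'·Δl_i + (W_i cosα_i − u_i·Δl_i)·tanφ'] / Σ W_i sinα_i, with Δl_i = b_i / cosα_i.
Slice 1: Δl = 2.8/cos(-0.3°) = 2.800 m; N'_1 = 84·cos(-0.3°) − 14·2.800 = 44.8; c'Δl = 30.80; W sinα = -0.4
Slice 2: Δl = 1.7/cos8.2° = 1.718 m; N'_2 = 124·cos8.2° − 29·1.718 = 72.9; c'Δl = 18.89; W sinα = 17.7
Slice 3: Δl = 2.2/cos15.6° = 2.284 m; N'_3 = 229·cos15.6° − 35·2.284 = 140.6; c'Δl = 25.13; W sinα = 61.6
Slice 4: Δl = 1.8/cos23.5° = 1.963 m; N'_4 = 235·cos23.5° − 69·1.963 = 80.1; c'Δl = 21.59; W sinα = 93.7
Slice 5: Δl = 2.0/cos31.5° = 2.346 m; N'_5 = 294·cos31.5° − 25·2.346 = 192.0; c'Δl = 25.80; W sinα = 153.6
Slice 6: Δl = 2.3/cos41.5° = 3.071 m; N'_6 = 264·cos41.5° − 40·3.071 = 74.9; c'Δl = 33.78; W sinα = 174.9
Slice 7: Δl = 2.9/cos56.4° = 5.240 m; N'_7 = 160·cos56.4° − 10·5.240 = 36.1; c'Δl = 57.64; W sinα = 133.3
Σc'Δl = 213.6 kN/m; ΣN' = 641.5 kN/m; ΣW sinα = 634.3 kN/m
Resisting = 213.6 + 641.5·tan34.6° = 213.6 + 442.5 = 656.2 kN/m
FS = 656.2 / 634.3 = 1.034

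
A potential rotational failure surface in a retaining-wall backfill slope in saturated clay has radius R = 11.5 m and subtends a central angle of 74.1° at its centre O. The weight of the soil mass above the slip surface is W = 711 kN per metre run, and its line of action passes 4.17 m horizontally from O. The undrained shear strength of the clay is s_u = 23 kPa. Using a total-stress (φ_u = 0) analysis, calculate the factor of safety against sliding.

FS = 1.33

Taking moments about the centre O, the resisting moment is provided by the undrained shear strength acting along the arc:
Arc length L_a = R·θ = 11.5·(74.1°·π/180) = 11.5·1.2933 = 14.87 m
M_R = s_u·L_a·R = 23·14.87·11.5 = 3933.9 kN·m/m
M_D = W·d = 711·4.17 = 2964.9 kN·m/m
FS = M_R / M_D = 3933.9 / 2964.9 = 1.327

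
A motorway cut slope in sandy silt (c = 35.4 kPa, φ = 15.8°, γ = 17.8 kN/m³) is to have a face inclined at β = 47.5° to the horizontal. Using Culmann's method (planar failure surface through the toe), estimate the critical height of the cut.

H_c = 37.83 m

Culmann's analysis gives the critical failure plane at α_cr = (β + φ)/2 = (47.5 + 15.8)/2 = 31.6°, and the critical height
H_c = (4c/γ) · sinβ cosφ / [1 − cos(β − φ)]
    = (4·35.4/17.8) · sin47.5°·cos15.8° / [1 − cos(31.7°)]
    = 7.955 · 0.7373·0.9622 / [1 − 0.8508]
    = 7.955 · 0.7094 / 0.1492
    = 37.83 m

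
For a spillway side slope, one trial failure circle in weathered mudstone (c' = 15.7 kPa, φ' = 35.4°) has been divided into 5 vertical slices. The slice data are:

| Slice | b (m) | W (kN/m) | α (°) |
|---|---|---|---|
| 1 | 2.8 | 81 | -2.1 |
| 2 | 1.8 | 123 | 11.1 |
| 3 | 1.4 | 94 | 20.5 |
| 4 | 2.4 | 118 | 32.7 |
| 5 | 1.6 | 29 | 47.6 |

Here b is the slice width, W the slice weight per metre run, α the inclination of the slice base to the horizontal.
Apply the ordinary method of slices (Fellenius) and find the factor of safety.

Ordinary method of slices: FS = Σ[c'·Δl_i + (W_i cosα_i)·tanφ'] / Σ W_i sinα_i, with Δl_i = b_i / cosα_i.
Slice 1: Δl = 2.8/cos(-2.1°) = 2.802 m; N'_1 = 81·cos(-2.1°) = 80.9; c'Δl = 43.99; W sinα = -3.0
Slice 2: Δl = 1.8/cos11.1° = 1.834 m; N'_2 = 123·cos11.1° = 120.7; c'Δl = 28.80; W sinα = 23.7
Slice 3: Δl = 1.4/cos20.5° = 1.495 m; N'_3 = 94·cos20.5° = 88.0; c'Δl = 23.47; W sinα = 32.9
Slice 4: Δl = 2.4/cos32.7° = 2.852 m; N'_4 = 118·cos32.7° = 99.3; c'Δl = 44.78; W sinα = 63.7
Slice 5: Δl = 1.6/cos47.6° = 2.373 m; N'_5 = 29·cos47.6° = 19.6; c'Δl = 37.25; W sinα = 21.4
Σc'Δl = 178.3 kN/m; ΣN' = 408.5 kN/m; ΣW sinα = 138.8 kN/m
Resisting = 178.3 + 408.5·tan35.4° = 178.3 + 290.3 = 468.6 kN/m
FS = 468.6 / 138.8 = 3.376

FS = 3.38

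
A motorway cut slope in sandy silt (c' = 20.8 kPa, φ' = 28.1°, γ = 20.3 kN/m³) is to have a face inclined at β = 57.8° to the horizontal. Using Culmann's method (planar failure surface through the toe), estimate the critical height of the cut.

H_c = 23.29 m

Culmann's analysis gives the critical failure plane at α_cr = (β + φ')/2 = (57.8 + 28.1)/2 = 43.0°, and the critical height
H_c = (4c'/γ) · sinβ cosφ' / [1 − cos(β − φ')]
    = (4·20.8/20.3) · sin57.8°·cos28.1° / [1 − cos(29.7°)]
    = 4.099 · 0.8462·0.8821 / [1 − 0.8686]
    = 4.099 · 0.7464 / 0.1314
    = 23.29 m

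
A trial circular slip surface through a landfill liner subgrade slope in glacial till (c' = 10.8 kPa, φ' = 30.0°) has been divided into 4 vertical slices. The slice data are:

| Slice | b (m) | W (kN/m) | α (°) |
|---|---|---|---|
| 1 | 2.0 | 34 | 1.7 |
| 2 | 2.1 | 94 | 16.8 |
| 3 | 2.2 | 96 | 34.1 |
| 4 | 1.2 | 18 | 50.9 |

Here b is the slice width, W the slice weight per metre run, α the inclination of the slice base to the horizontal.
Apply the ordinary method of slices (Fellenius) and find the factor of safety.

Ordinary method of slices: FS = Σ[c'·Δl_i + (W_i cosα_i)·tanφ'] / Σ W_i sinα_i, with Δl_i = b_i / cosα_i.
Slice 1: Δl = 2.0/cos1.7° = 2.001 m; N'_1 = 34·cos1.7° = 34.0; c'Δl = 21.61; W sinα = 1.0
Slice 2: Δl = 2.1/cos16.8° = 2.194 m; N'_2 = 94·cos16.8° = 90.0; c'Δl = 23.69; W sinα = 27.2
Slice 3: Δl = 2.2/cos34.1° = 2.657 m; N'_3 = 96·cos34.1° = 79.5; c'Δl = 28.69; W sinα = 53.8
Slice 4: Δl = 1.2/cos50.9° = 1.903 m; N'_4 = 18·cos50.9° = 11.4; c'Δl = 20.55; W sinα = 14.0
Σc'Δl = 94.5 kN/m; ΣN' = 214.8 kN/m; ΣW sinα = 96.0 kN/m
Resisting = 94.5 + 214.8·tan30.0° = 94.5 + 124.0 = 218.6 kN/m
FS = 218.6 / 96.0 = 2.278

FS = 2.28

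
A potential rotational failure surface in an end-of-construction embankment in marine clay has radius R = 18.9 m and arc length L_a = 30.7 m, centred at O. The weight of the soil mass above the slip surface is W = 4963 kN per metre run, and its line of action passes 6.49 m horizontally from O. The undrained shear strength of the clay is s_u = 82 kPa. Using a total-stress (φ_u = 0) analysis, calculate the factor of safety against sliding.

FS = 1.48

Taking moments about the centre O, the resisting moment is provided by the undrained shear strength acting along the arc:
M_R = s_u·L_a·R = 82·30.70·18.9 = 47578.9 kN·m/m
M_D = W·d = 4963·6.49 = 32209.9 kN·m/m
FS = M_R / M_D = 47578.9 / 32209.9 = 1.477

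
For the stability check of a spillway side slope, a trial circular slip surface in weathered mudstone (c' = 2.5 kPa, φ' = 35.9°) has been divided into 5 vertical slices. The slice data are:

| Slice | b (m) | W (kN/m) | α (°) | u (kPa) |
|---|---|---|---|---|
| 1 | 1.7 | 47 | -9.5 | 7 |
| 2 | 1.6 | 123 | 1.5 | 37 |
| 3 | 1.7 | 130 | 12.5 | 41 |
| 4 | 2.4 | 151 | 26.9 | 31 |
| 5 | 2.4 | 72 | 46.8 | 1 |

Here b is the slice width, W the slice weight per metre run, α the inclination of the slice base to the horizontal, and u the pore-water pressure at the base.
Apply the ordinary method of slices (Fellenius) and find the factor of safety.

FS = 1.45

Ordinary method of slices: FS = Σ[c'·Δl_i + (W_i cosα_i − u_i·Δl_i)·tanφ'] / Σ W_i sinα_i, with Δl_i = b_i / cosα_i.
Slice 1: Δl = 1.7/cos(-9.5°) = 1.724 m; N'_1 = 47·cos(-9.5°) − 7·1.724 = 34.3; c'Δl = 4.31; W sinα = -7.8
Slice 2: Δl = 1.6/cos1.5° = 1.601 m; N'_2 = 123·cos1.5° − 37·1.601 = 63.7; c'Δl = 4.00; W sinα = 3.2
Slice 3: Δl = 1.7/cos12.5° = 1.741 m; N'_3 = 130·cos12.5° − 41·1.741 = 55.5; c'Δl = 4.35; W sinα = 28.1
Slice 4: Δl = 2.4/cos26.9° = 2.691 m; N'_4 = 151·cos26.9° − 31·2.691 = 51.2; c'Δl = 6.73; W sinα = 68.3
Slice 5: Δl = 2.4/cos46.8° = 3.506 m; N'_5 = 72·cos46.8° − 1·3.506 = 45.8; c'Δl = 8.76; W sinα = 52.5
Σc'Δl = 28.2 kN/m; ΣN' = 250.6 kN/m; ΣW sinα = 144.4 kN/m
Resisting = 28.2 + 250.6·tan35.9° = 28.2 + 181.4 = 209.5 kN/m
FS = 209.5 / 144.4 = 1.451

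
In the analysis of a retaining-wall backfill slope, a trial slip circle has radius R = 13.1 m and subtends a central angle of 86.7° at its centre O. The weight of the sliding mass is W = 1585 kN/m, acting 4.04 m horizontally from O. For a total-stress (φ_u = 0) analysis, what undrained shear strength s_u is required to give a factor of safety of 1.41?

s_u = 34.8 kPa

FS = s_u·L_a·R / (W·d), so s_u = FS·W·d / (L_a·R).
Arc length L_a = R·θ = 13.1·(86.7°·π/180) = 13.1·1.5132 = 19.82 m
s_u = 1.41·1585·4.04 / (19.82·13.1) = 9028.8 / 259.68 = 34.77 kPa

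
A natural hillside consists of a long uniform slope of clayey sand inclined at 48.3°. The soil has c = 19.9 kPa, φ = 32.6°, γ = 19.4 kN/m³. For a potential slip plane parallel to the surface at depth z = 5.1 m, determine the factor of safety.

FS = 0.97

For an infinite slope with a slip plane parallel to the surface (no pore pressure): FS = [c + γz cos²β tanφ] / [γz sinβ cosβ].
γz = 19.4·5.1 = 98.94 kN/m²
Numerator = 19.9 + 98.94·cos²48.3°·tan32.6° = 19.9 + 98.94·0.4425·0.6395 = 47.901 kPa
Denominator = 98.94·sin48.3°·cos48.3° = 98.94·0.7466·0.6652 = 49.142 kPa
FS = 47.901 / 49.142 = 0.975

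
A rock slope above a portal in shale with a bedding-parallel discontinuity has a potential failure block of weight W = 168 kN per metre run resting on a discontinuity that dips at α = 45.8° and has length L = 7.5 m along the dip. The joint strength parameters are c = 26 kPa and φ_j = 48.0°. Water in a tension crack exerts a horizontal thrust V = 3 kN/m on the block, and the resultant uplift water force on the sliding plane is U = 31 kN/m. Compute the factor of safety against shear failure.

Resolving the block weight along and normal to the plane and applying the Mohr–Coulomb strength on the joint:
N' = W cosα − U − V sinα = 168·cos45.8° − 31 − 3·sin45.8° = 84.0 kN/m
Driving force T = W sinα + V cosα = 168·sin45.8° + 3·cos45.8° = 122.5 kN/m
Resisting force R = c·L + N'·tanφ_j = 26·7.5 + 84.0·tan48.0° = 195.0 + 93.3 = 288.3 kN/m
FS = R / T = 288.3 / 122.5 = 2.353

FS = 2.35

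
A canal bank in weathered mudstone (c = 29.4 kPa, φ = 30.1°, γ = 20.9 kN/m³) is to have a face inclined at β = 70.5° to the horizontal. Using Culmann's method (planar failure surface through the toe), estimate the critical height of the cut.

H_c = 19.24 m

Culmann's analysis gives the critical failure plane at α_cr = (β + φ)/2 = (70.5 + 30.1)/2 = 50.3°, and the critical height
H_c = (4c/γ) · sinβ cosφ / [1 − cos(β − φ)]
    = (4·29.4/20.9) · sin70.5°·cos30.1° / [1 − cos(40.4°)]
    = 5.627 · 0.9426·0.8652 / [1 − 0.7615]
    = 5.627 · 0.8155 / 0.2385
    = 19.24 m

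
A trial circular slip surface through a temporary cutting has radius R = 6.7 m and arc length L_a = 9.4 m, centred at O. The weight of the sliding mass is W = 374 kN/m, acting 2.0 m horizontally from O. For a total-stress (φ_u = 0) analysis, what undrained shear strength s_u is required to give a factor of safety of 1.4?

s_u = 16.6 kPa

FS = s_u·L_a·R / (W·d), so s_u = FS·W·d / (L_a·R).
s_u = 1.4·374·2.0 / (9.40·6.7) = 1047.2 / 62.98 = 16.63 kPa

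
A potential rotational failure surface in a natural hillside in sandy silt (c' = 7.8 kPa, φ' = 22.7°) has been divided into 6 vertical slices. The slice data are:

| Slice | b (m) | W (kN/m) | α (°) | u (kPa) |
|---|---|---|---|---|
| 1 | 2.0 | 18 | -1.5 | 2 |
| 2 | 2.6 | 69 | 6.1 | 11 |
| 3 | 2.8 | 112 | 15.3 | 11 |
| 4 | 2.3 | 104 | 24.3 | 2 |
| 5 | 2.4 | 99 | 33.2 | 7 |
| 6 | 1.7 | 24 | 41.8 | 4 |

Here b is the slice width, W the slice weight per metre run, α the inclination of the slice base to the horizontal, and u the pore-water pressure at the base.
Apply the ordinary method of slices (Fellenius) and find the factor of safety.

FS = 1.61

Ordinary method of slices: FS = Σ[c'·Δl_i + (W_i cosα_i − u_i·Δl_i)·tanφ'] / Σ W_i sinα_i, with Δl_i = b_i / cosα_i.
Slice 1: Δl = 2.0/cos(-1.5°) = 2.001 m; N'_1 = 18·cos(-1.5°) − 2·2.001 = 14.0; c'Δl = 15.61; W sinα = -0.5
Slice 2: Δl = 2.6/cos6.1° = 2.615 m; N'_2 = 69·cos6.1° − 11·2.615 = 39.8; c'Δl = 20.40; W sinα = 7.3
Slice 3: Δl = 2.8/cos15.3° = 2.903 m; N'_3 = 112·cos15.3° − 11·2.903 = 76.1; c'Δl = 22.64; W sinα = 29.6
Slice 4: Δl = 2.3/cos24.3° = 2.524 m; N'_4 = 104·cos24.3° − 2·2.524 = 89.7; c'Δl = 19.68; W sinα = 42.8
Slice 5: Δl = 2.4/cos33.2° = 2.868 m; N'_5 = 99·cos33.2° − 7·2.868 = 62.8; c'Δl = 22.37; W sinα = 54.2
Slice 6: Δl = 1.7/cos41.8° = 2.280 m; N'_6 = 24·cos41.8° − 4·2.280 = 8.8; c'Δl = 17.79; W sinα = 16.0
Σc'Δl = 118.5 kN/m; ΣN' = 291.2 kN/m; ΣW sinα = 149.4 kN/m
Resisting = 118.5 + 291.2·tan22.7° = 118.5 + 121.8 = 240.3 kN/m
FS = 240.3 / 149.4 = 1.608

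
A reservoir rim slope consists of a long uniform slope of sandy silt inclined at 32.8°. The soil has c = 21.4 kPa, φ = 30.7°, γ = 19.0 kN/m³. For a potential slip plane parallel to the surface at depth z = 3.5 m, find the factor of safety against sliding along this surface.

For an infinite slope with a slip plane parallel to the surface (no pore pressure): FS = [c + γz cos²β tanφ] / [γz sinβ cosβ].
γz = 19.0·3.5 = 66.50 kN/m²
Numerator = 21.4 + 66.50·cos²32.8°·tan30.7° = 21.4 + 66.50·0.7066·0.5938 = 49.298 kPa
Denominator = 66.50·sin32.8°·cos32.8° = 66.50·0.5417·0.8406 = 30.280 kPa
FS = 49.298 / 30.280 = 1.628

FS = 1.63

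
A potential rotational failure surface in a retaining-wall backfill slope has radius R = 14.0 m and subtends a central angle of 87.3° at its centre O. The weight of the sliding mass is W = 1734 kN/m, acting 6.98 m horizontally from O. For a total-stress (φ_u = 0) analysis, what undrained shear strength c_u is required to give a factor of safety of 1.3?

c_u = 52.7 kPa

FS = c_u·L_a·R / (W·d), so c_u = FS·W·d / (L_a·R).
Arc length L_a = R·θ = 14.0·(87.3°·π/180) = 14.0·1.5237 = 21.33 m
c_u = 1.3·1734·6.98 / (21.33·14.0) = 15734.3 / 298.64 = 52.69 kPa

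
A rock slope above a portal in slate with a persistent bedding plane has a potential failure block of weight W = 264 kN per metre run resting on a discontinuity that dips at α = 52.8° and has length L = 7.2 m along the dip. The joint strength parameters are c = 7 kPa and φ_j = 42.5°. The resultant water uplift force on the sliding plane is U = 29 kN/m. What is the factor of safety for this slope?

FS = 0.81

Resolving the block weight along and normal to the plane and applying the Mohr–Coulomb strength on the joint:
N' = W cosα − U = 264·cos52.8° − 29 = 130.6 kN/m
Driving force T = W sinα = 264·sin52.8° = 210.3 kN/m
Resisting force R = c·L + N'·tanφ_j = 7·7.2 + 130.6·tan42.5° = 50.4 + 119.7 = 170.1 kN/m
FS = R / T = 170.1 / 210.3 = 0.809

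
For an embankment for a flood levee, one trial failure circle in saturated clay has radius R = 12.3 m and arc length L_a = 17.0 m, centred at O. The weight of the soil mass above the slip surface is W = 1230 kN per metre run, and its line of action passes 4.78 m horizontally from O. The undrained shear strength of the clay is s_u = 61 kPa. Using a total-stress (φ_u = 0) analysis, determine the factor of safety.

Taking moments about the centre O, the resisting moment is provided by the undrained shear strength acting along the arc:
M_R = s_u·L_a·R = 61·17.00·12.3 = 12755.1 kN·m/m
M_D = W·d = 1230·4.78 = 5879.4 kN·m/m
FS = M_R / M_D = 12755.1 / 5879.4 = 2.169

FS = 2.17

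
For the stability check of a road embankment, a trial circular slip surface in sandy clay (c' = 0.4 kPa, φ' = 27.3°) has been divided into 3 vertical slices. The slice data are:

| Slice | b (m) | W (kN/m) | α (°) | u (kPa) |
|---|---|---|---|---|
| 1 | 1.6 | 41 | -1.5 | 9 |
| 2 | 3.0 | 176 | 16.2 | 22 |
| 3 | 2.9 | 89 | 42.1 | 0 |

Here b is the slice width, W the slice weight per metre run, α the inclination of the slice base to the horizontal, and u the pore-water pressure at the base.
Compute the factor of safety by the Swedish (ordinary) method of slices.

FS = 0.96

Ordinary method of slices: FS = Σ[c'·Δl_i + (W_i cosα_i − u_i·Δl_i)·tanφ'] / Σ W_i sinα_i, with Δl_i = b_i / cosα_i.
Slice 1: Δl = 1.6/cos(-1.5°) = 1.601 m; N'_1 = 41·cos(-1.5°) − 9·1.601 = 26.6; c'Δl = 0.64; W sinα = -1.1
Slice 2: Δl = 3.0/cos16.2° = 3.124 m; N'_2 = 176·cos16.2° − 22·3.124 = 100.3; c'Δl = 1.25; W sinα = 49.1
Slice 3: Δl = 2.9/cos42.1° = 3.908 m; N'_3 = 89·cos42.1° − 0·3.908 = 66.0; c'Δl = 1.56; W sinα = 59.7
Σc'Δl = 3.5 kN/m; ΣN' = 192.9 kN/m; ΣW sinα = 107.7 kN/m
Resisting = 3.5 + 192.9·tan27.3° = 3.5 + 99.6 = 103.0 kN/m
FS = 103.0 / 107.7 = 0.957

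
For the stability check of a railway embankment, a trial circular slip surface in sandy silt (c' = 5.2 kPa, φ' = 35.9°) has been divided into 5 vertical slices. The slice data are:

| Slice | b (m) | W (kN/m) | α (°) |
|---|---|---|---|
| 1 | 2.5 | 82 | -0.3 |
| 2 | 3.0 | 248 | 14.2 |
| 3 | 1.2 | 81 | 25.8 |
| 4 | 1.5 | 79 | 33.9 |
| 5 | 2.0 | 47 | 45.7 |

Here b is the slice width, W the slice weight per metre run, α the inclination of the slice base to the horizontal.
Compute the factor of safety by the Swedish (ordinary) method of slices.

Ordinary method of slices: FS = Σ[c'·Δl_i + (W_i cosα_i)·tanφ'] / Σ W_i sinα_i, with Δl_i = b_i / cosα_i.
Slice 1: Δl = 2.5/cos(-0.3°) = 2.500 m; N'_1 = 82·cos(-0.3°) = 82.0; c'Δl = 13.00; W sinα = -0.4
Slice 2: Δl = 3.0/cos14.2° = 3.095 m; N'_2 = 248·cos14.2° = 240.4; c'Δl = 16.09; W sinα = 60.8
Slice 3: Δl = 1.2/cos25.8° = 1.333 m; N'_3 = 81·cos25.8° = 72.9; c'Δl = 6.93; W sinα = 35.3
Slice 4: Δl = 1.5/cos33.9° = 1.807 m; N'_4 = 79·cos33.9° = 65.6; c'Δl = 9.40; W sinα = 44.1
Slice 5: Δl = 2.0/cos45.7° = 2.864 m; N'_5 = 47·cos45.7° = 32.8; c'Δl = 14.89; W sinα = 33.6
Σc'Δl = 60.3 kN/m; ΣN' = 493.7 kN/m; ΣW sinα = 173.4 kN/m
Resisting = 60.3 + 493.7·tan35.9° = 60.3 + 357.4 = 417.7 kN/m
FS = 417.7 / 173.4 = 2.410

FS = 2.41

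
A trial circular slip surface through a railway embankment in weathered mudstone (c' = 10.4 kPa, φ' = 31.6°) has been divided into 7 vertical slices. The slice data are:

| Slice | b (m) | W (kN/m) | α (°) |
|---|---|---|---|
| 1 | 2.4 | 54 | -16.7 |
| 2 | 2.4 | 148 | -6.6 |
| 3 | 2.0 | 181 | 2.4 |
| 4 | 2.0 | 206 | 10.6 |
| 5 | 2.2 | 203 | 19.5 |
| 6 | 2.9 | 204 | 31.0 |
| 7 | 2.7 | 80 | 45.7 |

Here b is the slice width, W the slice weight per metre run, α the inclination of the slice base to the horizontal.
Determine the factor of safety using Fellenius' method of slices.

Ordinary method of slices: FS = Σ[c'·Δl_i + (W_i cosα_i)·tanφ'] / Σ W_i sinα_i, with Δl_i = b_i / cosα_i.
Slice 1: Δl = 2.4/cos(-16.7°) = 2.506 m; N'_1 = 54·cos(-16.7°) = 51.7; c'Δl = 26.06; W sinα = -15.5
Slice 2: Δl = 2.4/cos(-6.6°) = 2.416 m; N'_2 = 148·cos(-6.6°) = 147.0; c'Δl = 25.13; W sinα = -17.0
Slice 3: Δl = 2.0/cos2.4° = 2.002 m; N'_3 = 181·cos2.4° = 180.8; c'Δl = 20.82; W sinα = 7.6
Slice 4: Δl = 2.0/cos10.6° = 2.035 m; N'_4 = 206·cos10.6° = 202.5; c'Δl = 21.16; W sinα = 37.9
Slice 5: Δl = 2.2/cos19.5° = 2.334 m; N'_5 = 203·cos19.5° = 191.4; c'Δl = 24.27; W sinα = 67.8
Slice 6: Δl = 2.9/cos31.0° = 3.383 m; N'_6 = 204·cos31.0° = 174.9; c'Δl = 35.19; W sinα = 105.1
Slice 7: Δl = 2.7/cos45.7° = 3.866 m; N'_7 = 80·cos45.7° = 55.9; c'Δl = 40.21; W sinα = 57.3
Σc'Δl = 192.8 kN/m; ΣN' = 1004.2 kN/m; ΣW sinα = 243.0 kN/m
Resisting = 192.8 + 1004.2·tan31.6° = 192.8 + 617.8 = 810.6 kN/m
FS = 810.6 / 243.0 = 3.335

FS = 3.34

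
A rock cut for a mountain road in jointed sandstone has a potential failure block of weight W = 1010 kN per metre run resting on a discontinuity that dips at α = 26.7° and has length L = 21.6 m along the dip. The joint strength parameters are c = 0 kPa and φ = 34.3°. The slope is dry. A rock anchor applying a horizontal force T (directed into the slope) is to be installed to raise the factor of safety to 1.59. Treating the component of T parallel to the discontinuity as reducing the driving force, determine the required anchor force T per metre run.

Resolving forces along and normal to the sliding plane, with the horizontal anchor force T adding T·sinα to the effective normal force and T·cosα acting up the plane against the driving force:
FS = [cL + (W cosα + T sinα) tanφ] / [W sinα − T cosα]
Without the anchor: N' = 902.3 kN/m, driving T_d = 453.8 kN/m, resisting R = 0·21.6 + 902.3·tan34.3° = 615.5 kN/m, FS = 1.36.
Setting FS = 1.59 and solving for T:
1.59·(453.8 − T cos26.7°) = 615.5 + T sin26.7°·tan34.3°
T·(sin26.7°·tan34.3° + 1.59·cos26.7°) = 1.59·453.8 − 615.5
T·(0.4493·0.6822 + 1.59·0.8934) = 721.6 − 615.5 = 106.1
T·1.7270 = 106.1
T = 61.4 kN/m

T = 61 kN/m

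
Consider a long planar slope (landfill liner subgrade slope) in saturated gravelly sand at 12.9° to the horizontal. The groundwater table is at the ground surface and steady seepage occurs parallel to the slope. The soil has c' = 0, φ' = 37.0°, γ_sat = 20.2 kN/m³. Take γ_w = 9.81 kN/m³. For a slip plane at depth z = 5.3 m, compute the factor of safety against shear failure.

FS = 1.69

With seepage parallel to the slope and the water table at the surface, the effective normal stress on the slip plane uses the buoyant unit weight γ' = γ_sat − γ_w while the driving shear stress uses γ_sat:
FS = [c' + γ' z cos²β tanφ'] / [γ_sat z sinβ cosβ]
(For c' = 0 this reduces to FS = (γ'/γ_sat)·tanφ'/tanβ.)
γ' = 20.2 − 9.81 = 10.39 kN/m³
Numerator = 0.0 + 10.39·5.3·cos²12.9°·tan37.0° = 0.0 + 10.39·5.3·0.9502·0.7536 = 39.428 kPa
Denominator = 20.2·5.3·sin12.9°·cos12.9° = 20.2·5.3·0.2233·0.9748 = 23.298 kPa
FS = 39.428 / 23.298 = 1.692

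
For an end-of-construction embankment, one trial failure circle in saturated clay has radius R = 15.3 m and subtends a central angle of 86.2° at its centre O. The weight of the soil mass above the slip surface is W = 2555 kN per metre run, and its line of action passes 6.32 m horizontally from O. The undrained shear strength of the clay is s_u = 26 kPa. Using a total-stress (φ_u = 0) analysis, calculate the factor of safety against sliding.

FS = 0.57

Taking moments about the centre O, the resisting moment is provided by the undrained shear strength acting along the arc:
Arc length L_a = R·θ = 15.3·(86.2°·π/180) = 15.3·1.5045 = 23.02 m
M_R = s_u·L_a·R = 26·23.02·15.3 = 9156.7 kN·m/m
M_D = W·d = 2555·6.32 = 16147.6 kN·m/m
FS = M_R / M_D = 9156.7 / 16147.6 = 0.567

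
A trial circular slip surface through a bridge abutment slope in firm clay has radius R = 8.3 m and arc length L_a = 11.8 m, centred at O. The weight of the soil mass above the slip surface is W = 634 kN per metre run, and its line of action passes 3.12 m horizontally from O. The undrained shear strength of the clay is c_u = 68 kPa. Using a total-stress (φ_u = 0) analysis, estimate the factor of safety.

FS = 3.37

Taking moments about the centre O, the resisting moment is provided by the undrained shear strength acting along the arc:
M_R = c_u·L_a·R = 68·11.80·8.3 = 6659.9 kN·m/m
M_D = W·d = 634·3.12 = 1978.1 kN·m/m
FS = M_R / M_D = 6659.9 / 1978.1 = 3.367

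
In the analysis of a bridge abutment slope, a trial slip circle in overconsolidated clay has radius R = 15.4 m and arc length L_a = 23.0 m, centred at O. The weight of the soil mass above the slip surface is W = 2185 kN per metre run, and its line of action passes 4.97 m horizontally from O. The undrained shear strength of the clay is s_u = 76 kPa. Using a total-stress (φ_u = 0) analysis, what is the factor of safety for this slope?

Taking moments about the centre O, the resisting moment is provided by the undrained shear strength acting along the arc:
M_R = s_u·L_a·R = 76·23.00·15.4 = 26919.2 kN·m/m
M_D = W·d = 2185·4.97 = 10859.4 kN·m/m
FS = M_R / M_D = 26919.2 / 10859.4 = 2.479

FS = 2.48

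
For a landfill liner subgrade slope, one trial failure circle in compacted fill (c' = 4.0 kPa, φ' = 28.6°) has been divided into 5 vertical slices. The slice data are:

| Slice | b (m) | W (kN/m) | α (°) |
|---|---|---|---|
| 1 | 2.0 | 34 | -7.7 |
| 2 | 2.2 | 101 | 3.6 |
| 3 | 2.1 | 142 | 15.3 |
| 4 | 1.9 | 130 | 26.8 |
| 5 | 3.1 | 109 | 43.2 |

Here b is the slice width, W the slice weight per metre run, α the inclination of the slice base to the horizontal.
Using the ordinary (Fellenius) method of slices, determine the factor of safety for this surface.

FS = 1.77

Ordinary method of slices: FS = Σ[c'·Δl_i + (W_i cosα_i)·tanφ'] / Σ W_i sinα_i, with Δl_i = b_i / cosα_i.
Slice 1: Δl = 2.0/cos(-7.7°) = 2.018 m; N'_1 = 34·cos(-7.7°) = 33.7; c'Δl = 8.07; W sinα = -4.6
Slice 2: Δl = 2.2/cos3.6° = 2.204 m; N'_2 = 101·cos3.6° = 100.8; c'Δl = 8.82; W sinα = 6.3
Slice 3: Δl = 2.1/cos15.3° = 2.177 m; N'_3 = 142·cos15.3° = 137.0; c'Δl = 8.71; W sinα = 37.5
Slice 4: Δl = 1.9/cos26.8° = 2.129 m; N'_4 = 130·cos26.8° = 116.0; c'Δl = 8.51; W sinα = 58.6
Slice 5: Δl = 3.1/cos43.2° = 4.253 m; N'_5 = 109·cos43.2° = 79.5; c'Δl = 17.01; W sinα = 74.6
Σc'Δl = 51.1 kN/m; ΣN' = 467.0 kN/m; ΣW sinα = 172.5 kN/m
Resisting = 51.1 + 467.0·tan28.6° = 51.1 + 254.6 = 305.7 kN/m
FS = 305.7 / 172.5 = 1.772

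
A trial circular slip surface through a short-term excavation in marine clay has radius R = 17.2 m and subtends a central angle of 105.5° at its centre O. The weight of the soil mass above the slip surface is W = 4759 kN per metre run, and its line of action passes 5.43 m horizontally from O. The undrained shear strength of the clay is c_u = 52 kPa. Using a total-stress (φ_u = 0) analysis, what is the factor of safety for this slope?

Taking moments about the centre O, the resisting moment is provided by the undrained shear strength acting along the arc:
Arc length L_a = R·θ = 17.2·(105.5°·π/180) = 17.2·1.8413 = 31.67 m
M_R = c_u·L_a·R = 52·31.67·17.2 = 28326.3 kN·m/m
M_D = W·d = 4759·5.43 = 25841.4 kN·m/m
FS = M_R / M_D = 28326.3 / 25841.4 = 1.096

FS = 1.10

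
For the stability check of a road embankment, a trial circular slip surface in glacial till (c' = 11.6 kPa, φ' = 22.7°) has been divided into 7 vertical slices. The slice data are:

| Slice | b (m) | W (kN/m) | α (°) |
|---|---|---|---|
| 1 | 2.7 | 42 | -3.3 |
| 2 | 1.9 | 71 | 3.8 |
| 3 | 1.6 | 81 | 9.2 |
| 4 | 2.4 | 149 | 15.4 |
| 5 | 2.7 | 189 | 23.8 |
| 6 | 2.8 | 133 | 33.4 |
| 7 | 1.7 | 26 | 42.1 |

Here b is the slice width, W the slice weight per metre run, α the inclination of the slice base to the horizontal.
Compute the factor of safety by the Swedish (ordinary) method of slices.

FS = 2.11

Ordinary method of slices: FS = Σ[c'·Δl_i + (W_i cosα_i)·tanφ'] / Σ W_i sinα_i, with Δl_i = b_i / cosα_i.
Slice 1: Δl = 2.7/cos(-3.3°) = 2.704 m; N'_1 = 42·cos(-3.3°) = 41.9; c'Δl = 31.37; W sinα = -2.4
Slice 2: Δl = 1.9/cos3.8° = 1.904 m; N'_2 = 71·cos3.8° = 70.8; c'Δl = 22.09; W sinα = 4.7
Slice 3: Δl = 1.6/cos9.2° = 1.621 m; N'_3 = 81·cos9.2° = 80.0; c'Δl = 18.80; W sinα = 13.0
Slice 4: Δl = 2.4/cos15.4° = 2.489 m; N'_4 = 149·cos15.4° = 143.7; c'Δl = 28.88; W sinα = 39.6
Slice 5: Δl = 2.7/cos23.8° = 2.951 m; N'_5 = 189·cos23.8° = 172.9; c'Δl = 34.23; W sinα = 76.3
Slice 6: Δl = 2.8/cos33.4° = 3.354 m; N'_6 = 133·cos33.4° = 111.0; c'Δl = 38.91; W sinα = 73.2
Slice 7: Δl = 1.7/cos42.1° = 2.291 m; N'_7 = 26·cos42.1° = 19.3; c'Δl = 26.58; W sinα = 17.4
Σc'Δl = 200.9 kN/m; ΣN' = 639.6 kN/m; ΣW sinα = 221.7 kN/m
Resisting = 200.9 + 639.6·tan22.7° = 200.9 + 267.6 = 468.4 kN/m
FS = 468.4 / 221.7 = 2.113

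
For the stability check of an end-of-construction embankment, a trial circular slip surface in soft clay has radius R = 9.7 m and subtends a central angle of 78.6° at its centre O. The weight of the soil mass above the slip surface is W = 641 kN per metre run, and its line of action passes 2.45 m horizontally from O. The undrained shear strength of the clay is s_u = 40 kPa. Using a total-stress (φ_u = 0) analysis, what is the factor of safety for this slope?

FS = 3.29

Taking moments about the centre O, the resisting moment is provided by the undrained shear strength acting along the arc:
Arc length L_a = R·θ = 9.7·(78.6°·π/180) = 9.7·1.3718 = 13.31 m
M_R = s_u·L_a·R = 40·13.31·9.7 = 5163.0 kN·m/m
M_D = W·d = 641·2.45 = 1570.5 kN·m/m
FS = M_R / M_D = 5163.0 / 1570.5 = 3.288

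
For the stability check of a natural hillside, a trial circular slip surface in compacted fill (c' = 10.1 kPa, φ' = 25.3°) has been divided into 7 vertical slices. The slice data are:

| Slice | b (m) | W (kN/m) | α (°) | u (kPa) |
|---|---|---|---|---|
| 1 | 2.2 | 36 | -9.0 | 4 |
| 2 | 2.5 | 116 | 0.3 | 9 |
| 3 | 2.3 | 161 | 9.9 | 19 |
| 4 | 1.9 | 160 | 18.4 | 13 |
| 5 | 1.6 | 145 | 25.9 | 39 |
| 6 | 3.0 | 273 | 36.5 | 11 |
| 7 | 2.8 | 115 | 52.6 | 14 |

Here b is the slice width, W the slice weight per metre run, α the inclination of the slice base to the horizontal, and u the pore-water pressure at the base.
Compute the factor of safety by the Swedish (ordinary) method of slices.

FS = 1.23

Ordinary method of slices: FS = Σ[c'·Δl_i + (W_i cosα_i − u_i·Δl_i)·tanφ'] / Σ W_i sinα_i, with Δl_i = b_i / cosα_i.
Slice 1: Δl = 2.2/cos(-9.0°) = 2.227 m; N'_1 = 36·cos(-9.0°) − 4·2.227 = 26.6; c'Δl = 22.50; W sinα = -5.6
Slice 2: Δl = 2.5/cos0.3° = 2.500 m; N'_2 = 116·cos0.3° − 9·2.500 = 93.5; c'Δl = 25.25; W sinα = 0.6
Slice 3: Δl = 2.3/cos9.9° = 2.335 m; N'_3 = 161·cos9.9° − 19·2.335 = 114.2; c'Δl = 23.58; W sinα = 27.7
Slice 4: Δl = 1.9/cos18.4° = 2.002 m; N'_4 = 160·cos18.4° − 13·2.002 = 125.8; c'Δl = 20.22; W sinα = 50.5
Slice 5: Δl = 1.6/cos25.9° = 1.779 m; N'_5 = 145·cos25.9° − 39·1.779 = 61.1; c'Δl = 17.96; W sinα = 63.3
Slice 6: Δl = 3.0/cos36.5° = 3.732 m; N'_6 = 273·cos36.5° − 11·3.732 = 178.4; c'Δl = 37.69; W sinα = 162.4
Slice 7: Δl = 2.8/cos52.6° = 4.610 m; N'_7 = 115·cos52.6° − 14·4.610 = 5.3; c'Δl = 46.56; W sinα = 91.4
Σc'Δl = 193.8 kN/m; ΣN' = 605.0 kN/m; ΣW sinα = 390.2 kN/m
Resisting = 193.8 + 605.0·tan25.3° = 193.8 + 286.0 = 479.7 kN/m
FS = 479.7 / 390.2 = 1.229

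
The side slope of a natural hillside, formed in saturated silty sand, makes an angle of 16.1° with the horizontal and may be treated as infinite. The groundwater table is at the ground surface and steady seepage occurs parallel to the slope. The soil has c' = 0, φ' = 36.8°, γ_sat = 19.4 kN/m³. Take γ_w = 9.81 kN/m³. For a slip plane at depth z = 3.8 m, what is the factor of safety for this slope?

With seepage parallel to the slope and the water table at the surface, the effective normal stress on the slip plane uses the buoyant unit weight γ' = γ_sat − γ_w while the driving shear stress uses γ_sat:
FS = [c' + γ' z cos²β tanφ'] / [γ_sat z sinβ cosβ]
(For c' = 0 this reduces to FS = (γ'/γ_sat)·tanφ'/tanβ.)
γ' = 19.4 − 9.81 = 9.59 kN/m³
Numerator = 0.0 + 9.59·3.8·cos²16.1°·tan36.8° = 0.0 + 9.59·3.8·0.9231·0.7481 = 25.166 kPa
Denominator = 19.4·3.8·sin16.1°·cos16.1° = 19.4·3.8·0.2773·0.9608 = 19.642 kPa
FS = 25.166 / 19.642 = 1.281

FS = 1.28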